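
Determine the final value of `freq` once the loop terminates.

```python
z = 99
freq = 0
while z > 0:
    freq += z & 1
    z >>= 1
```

Let's trace through this code step by step.

Initialize: z = 99
Initialize: freq = 0
Entering loop: while z > 0:
After iteration 1: z = 49, freq = 1
After iteration 2: z = 24, freq = 2
After iteration 3: z = 12, freq = 2
After iteration 4: z = 6, freq = 2
After iteration 5: z = 3, freq = 2
After iteration 6: z = 1, freq = 3
After iteration 7: z = 0, freq = 4
Loop ends.

Final answer: 4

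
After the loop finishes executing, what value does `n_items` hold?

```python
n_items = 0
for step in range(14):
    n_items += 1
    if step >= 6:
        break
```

Let's trace through this code step by step.

Initialize: n_items = 0
Entering loop: for step in range(14):
After iteration 1: step = 0, n_items = 1
After iteration 2: step = 1, n_items = 2
After iteration 3: step = 2, n_items = 3
After iteration 4: step = 3, n_items = 4
After iteration 5: step = 4, n_items = 5
After iteration 6: step = 5, n_items = 6
After iteration 7: step = 6, n_items = 7
Loop ends.

Final answer: 7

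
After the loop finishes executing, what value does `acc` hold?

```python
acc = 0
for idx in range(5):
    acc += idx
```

Let's trace through this code step by step.

Initialize: acc = 0
Entering loop: for idx in range(5):
After iteration 1: idx = 0, acc = 0
After iteration 2: idx = 1, acc = 1
After iteration 3: idx = 2, acc = 3
After iteration 4: idx = 3, acc = 6
After iteration 5: idx = 4, acc = 10
Loop ends.

Final answer: 10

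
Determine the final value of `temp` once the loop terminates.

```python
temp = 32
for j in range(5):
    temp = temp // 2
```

Let's trace through this code step by step.

Initialize: temp = 32
Entering loop: for j in range(5):
After iteration 1: j = 0, temp = 16
After iteration 2: j = 1, temp = 8
After iteration 3: j = 2, temp = 4
After iteration 4: j = 3, temp = 2
After iteration 5: j = 4, temp = 1
Loop ends.

Final answer: 1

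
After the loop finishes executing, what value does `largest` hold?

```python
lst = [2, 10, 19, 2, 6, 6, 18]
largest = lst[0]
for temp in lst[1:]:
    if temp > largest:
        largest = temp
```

Let's trace through this code step by step.

Initialize: lst = [2, 10, 19, 2, 6, 6, 18]
Initialize: largest = 2
Entering loop: for temp in lst[1:]:
After iteration 1: temp = 10, largest = 10
After iteration 2: temp = 19, largest = 19
After iteration 3: temp = 2, largest = 19
After iteration 4: temp = 6, largest = 19
After iteration 5: temp = 6, largest = 19
After iteration 6: temp = 18, largest = 19
Loop ends.

Final answer: 19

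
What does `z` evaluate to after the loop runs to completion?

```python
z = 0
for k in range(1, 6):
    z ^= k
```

Let's trace through this code step by step.

Initialize: z = 0
Entering loop: for k in range(1, 6):
After iteration 1: k = 1, z = 1
After iteration 2: k = 2, z = 3
After iteration 3: k = 3, z = 0
After iteration 4: k = 4, z = 4
After iteration 5: k = 5, z = 1
Loop ends.

Final answer: 1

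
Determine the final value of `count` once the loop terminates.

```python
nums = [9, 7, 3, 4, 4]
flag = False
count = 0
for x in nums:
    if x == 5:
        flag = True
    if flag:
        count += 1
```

Let's trace through this code step by step.

Initialize: nums = [9, 7, 3, 4, 4]
Initialize: flag = False
Initialize: count = 0
Entering loop: for x in nums:
After iteration 1: x = 9, count = 0
After iteration 2: x = 7, count = 0
After iteration 3: x = 3, count = 0
After iteration 4: x = 4, count = 0
After iteration 5: x = 4, count = 0
Loop ends.

Final answer: 0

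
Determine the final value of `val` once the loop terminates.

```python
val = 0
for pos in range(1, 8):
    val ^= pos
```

Let's trace through this code step by step.

Initialize: val = 0
Entering loop: for pos in range(1, 8):
After iteration 1: pos = 1, val = 1
After iteration 2: pos = 2, val = 3
After iteration 3: pos = 3, val = 0
After iteration 4: pos = 4, val = 4
After iteration 5: pos = 5, val = 1
After iteration 6: pos = 6, val = 7
After iteration 7: pos = 7, val = 0
Loop ends.

Final answer: 0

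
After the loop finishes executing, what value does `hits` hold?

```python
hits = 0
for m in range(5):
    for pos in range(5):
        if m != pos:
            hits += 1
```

Let's trace through this code step by step.

Initialize: hits = 0
Entering loop: for m in range(5):
After iteration 1: m = 0, hits = 4
After iteration 2: m = 1, hits = 8
After iteration 3: m = 2, hits = 12
After iteration 4: m = 3, hits = 16
After iteration 5: m = 4, hits = 20
Loop ends.

Final answer: 20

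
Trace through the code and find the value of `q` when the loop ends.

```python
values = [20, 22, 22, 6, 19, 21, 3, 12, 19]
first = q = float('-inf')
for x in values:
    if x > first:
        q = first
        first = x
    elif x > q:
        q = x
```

Let's trace through this code step by step.

Initialize: values = [20, 22, 22, 6, 19, 21, 3, 12, 19]
Initialize: first = -inf
Initialize: q = -inf
Entering loop: for x in values:
After iteration 1: x = 20, first = 20, q = -inf
After iteration 2: x = 22, first = 22, q = 20
After iteration 3: x = 22, first = 22, q = 22
After iteration 4: x = 6, first = 22, q = 22
After iteration 5: x = 19, first = 22, q = 22
After iteration 6: x = 21, first = 22, q = 22
After iteration 7: x = 3, first = 22, q = 22
After iteration 8: x = 12, first = 22, q = 22
After iteration 9: x = 19, first = 22, q = 22
Loop ends.

Final answer: 22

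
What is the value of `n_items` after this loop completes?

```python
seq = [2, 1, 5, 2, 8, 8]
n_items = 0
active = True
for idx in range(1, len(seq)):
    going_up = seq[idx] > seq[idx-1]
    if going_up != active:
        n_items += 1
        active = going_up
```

Let's trace through this code step by step.

Initialize: seq = [2, 1, 5, 2, 8, 8]
Initialize: n_items = 0
Initialize: active = True
Entering loop: for idx in range(1, len(seq)):
After iteration 1: idx = 1, n_items = 1, active = False, going_up = False
After iteration 2: idx = 2, n_items = 2, active = True, going_up = True
After iteration 3: idx = 3, n_items = 3, active = False, going_up = False
After iteration 4: idx = 4, n_items = 4, active = True, going_up = True
After iteration 5: idx = 5, n_items = 5, active = False, going_up = False
Loop ends.

Final answer: 5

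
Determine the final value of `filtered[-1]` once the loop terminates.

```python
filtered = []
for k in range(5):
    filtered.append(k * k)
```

Let's trace through this code step by step.

Initialize: filtered = []
Entering loop: for k in range(5):
After iteration 1: k = 0, filtered = [0]
After iteration 2: k = 1, filtered = [0, 1]
After iteration 3: k = 2, filtered = [0, 1, 4]
After iteration 4: k = 3, filtered = [0, 1, 4, 9]
After iteration 5: k = 4, filtered = [0, 1, 4, 9, 16]
Loop ends.
filtered[-1] = 16

Final answer: 16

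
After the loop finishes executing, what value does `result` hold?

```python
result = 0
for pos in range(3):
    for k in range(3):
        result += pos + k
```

Let's trace through this code step by step.

Initialize: result = 0
Entering loop: for pos in range(3):
After iteration 1: pos = 0, result = 3
After iteration 2: pos = 1, result = 9
After iteration 3: pos = 2, result = 18
Loop ends.

Final answer: 18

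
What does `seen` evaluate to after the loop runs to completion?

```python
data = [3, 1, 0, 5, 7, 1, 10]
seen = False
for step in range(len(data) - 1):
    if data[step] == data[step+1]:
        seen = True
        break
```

Let's trace through this code step by step.

Initialize: data = [3, 1, 0, 5, 7, 1, 10]
Initialize: seen = False
Entering loop: for step in range(len(data) - 1):
After iteration 1: step = 0, seen = False
After iteration 2: step = 1, seen = False
After iteration 3: step = 2, seen = False
After iteration 4: step = 3, seen = False
After iteration 5: step = 4, seen = False
After iteration 6: step = 5, seen = False
Loop ends.

Final answer: False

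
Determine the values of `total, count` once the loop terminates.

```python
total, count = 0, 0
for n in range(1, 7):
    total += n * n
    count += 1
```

Let's trace through this code step by step.

Initialize: total = 0
Initialize: count = 0
Entering loop: for n in range(1, 7):
After iteration 1: n = 1, total = 1, count = 1
After iteration 2: n = 2, total = 5, count = 2
After iteration 3: n = 3, total = 14, count = 3
After iteration 4: n = 4, total = 30, count = 4
After iteration 5: n = 5, total = 55, count = 5
After iteration 6: n = 6, total = 91, count = 6
Loop ends.

Final answer: 91, 6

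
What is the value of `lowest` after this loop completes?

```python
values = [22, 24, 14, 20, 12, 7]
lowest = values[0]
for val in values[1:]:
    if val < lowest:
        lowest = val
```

Let's trace through this code step by step.

Initialize: values = [22, 24, 14, 20, 12, 7]
Initialize: lowest = 22
Entering loop: for val in values[1:]:
After iteration 1: val = 24, lowest = 22
After iteration 2: val = 14, lowest = 14
After iteration 3: val = 20, lowest = 14
After iteration 4: val = 12, lowest = 12
After iteration 5: val = 7, lowest = 7
Loop ends.

Final answer: 7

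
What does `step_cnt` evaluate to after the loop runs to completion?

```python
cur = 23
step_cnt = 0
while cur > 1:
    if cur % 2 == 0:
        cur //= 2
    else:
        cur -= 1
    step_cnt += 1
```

Let's trace through this code step by step.

Initialize: cur = 23
Initialize: step_cnt = 0
Entering loop: while cur > 1:
After iteration 1: cur = 22, step_cnt = 1
After iteration 2: cur = 11, step_cnt = 2
After iteration 3: cur = 10, step_cnt = 3
After iteration 4: cur = 5, step_cnt = 4
After iteration 5: cur = 4, step_cnt = 5
After iteration 6: cur = 2, step_cnt = 6
After iteration 7: cur = 1, step_cnt = 7
Loop ends.

Final answer: 7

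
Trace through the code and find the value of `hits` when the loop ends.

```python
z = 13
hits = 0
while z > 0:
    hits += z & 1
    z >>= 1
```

Let's trace through this code step by step.

Initialize: z = 13
Initialize: hits = 0
Entering loop: while z > 0:
After iteration 1: z = 6, hits = 1
After iteration 2: z = 3, hits = 1
After iteration 3: z = 1, hits = 2
After iteration 4: z = 0, hits = 3
Loop ends.

Final answer: 3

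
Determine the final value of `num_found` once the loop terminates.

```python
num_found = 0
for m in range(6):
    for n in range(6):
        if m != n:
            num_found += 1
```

Let's trace through this code step by step.

Initialize: num_found = 0
Entering loop: for m in range(6):
After iteration 1: m = 0, num_found = 5
After iteration 2: m = 1, num_found = 10
After iteration 3: m = 2, num_found = 15
After iteration 4: m = 3, num_found = 20
After iteration 5: m = 4, num_found = 25
After iteration 6: m = 5, num_found = 30
Loop ends.

Final answer: 30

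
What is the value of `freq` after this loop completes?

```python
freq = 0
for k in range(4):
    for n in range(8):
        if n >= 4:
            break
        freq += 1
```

Let's trace through this code step by step.

Initialize: freq = 0
Entering loop: for k in range(4):
After iteration 1: k = 0, freq = 4
After iteration 2: k = 1, freq = 8
After iteration 3: k = 2, freq = 12
After iteration 4: k = 3, freq = 16
Loop ends.

Final answer: 16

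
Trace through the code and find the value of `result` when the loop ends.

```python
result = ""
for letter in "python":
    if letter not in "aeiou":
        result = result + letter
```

Let's trace through this code step by step.

Initialize: result = ''
Entering loop: for letter in "python":
After iteration 1: letter = 'p', result = 'p'
After iteration 2: letter = 'y', result = 'py'
After iteration 3: letter = 't', result = 'pyt'
After iteration 4: letter = 'h', result = 'pyth'
After iteration 5: letter = 'o', result = 'pyth'
After iteration 6: letter = 'n', result = 'pythn'
Loop ends.

Final answer: 'pythn'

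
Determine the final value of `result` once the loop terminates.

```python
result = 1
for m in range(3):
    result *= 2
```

Let's trace through this code step by step.

Initialize: result = 1
Entering loop: for m in range(3):
After iteration 1: m = 0, result = 2
After iteration 2: m = 1, result = 4
After iteration 3: m = 2, result = 8
Loop ends.

Final answer: 8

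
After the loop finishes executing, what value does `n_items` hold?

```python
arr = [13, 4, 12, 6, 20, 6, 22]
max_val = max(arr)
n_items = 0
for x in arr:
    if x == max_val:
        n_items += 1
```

Let's trace through this code step by step.

Initialize: arr = [13, 4, 12, 6, 20, 6, 22]
Initialize: max_val = 22
Initialize: n_items = 0
Entering loop: for x in arr:
After iteration 1: x = 13, n_items = 0
After iteration 2: x = 4, n_items = 0
After iteration 3: x = 12, n_items = 0
After iteration 4: x = 6, n_items = 0
After iteration 5: x = 20, n_items = 0
After iteration 6: x = 6, n_items = 0
After iteration 7: x = 22, n_items = 1
Loop ends.

Final answer: 1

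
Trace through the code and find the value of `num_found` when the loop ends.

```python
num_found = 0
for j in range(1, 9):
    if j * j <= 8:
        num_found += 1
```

Let's trace through this code step by step.

Initialize: num_found = 0
Entering loop: for j in range(1, 9):
After iteration 1: j = 1, num_found = 1
After iteration 2: j = 2, num_found = 2
After iteration 3: j = 3, num_found = 2
After iteration 4: j = 4, num_found = 2
After iteration 5: j = 5, num_found = 2
After iteration 6: j = 6, num_found = 2
After iteration 7: j = 7, num_found = 2
After iteration 8: j = 8, num_found = 2
Loop ends.

Final answer: 2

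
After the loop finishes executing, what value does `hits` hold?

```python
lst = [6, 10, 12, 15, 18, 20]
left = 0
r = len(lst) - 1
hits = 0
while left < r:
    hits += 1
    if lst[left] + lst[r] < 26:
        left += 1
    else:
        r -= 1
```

Let's trace through this code step by step.

Initialize: lst = [6, 10, 12, 15, 18, 20]
Initialize: left = 0
Initialize: r = 5
Initialize: hits = 0
Entering loop: while left < r:
After iteration 1: left = 0, r = 4, hits = 1
After iteration 2: left = 1, r = 4, hits = 2
After iteration 3: left = 1, r = 3, hits = 3
After iteration 4: left = 2, r = 3, hits = 4
After iteration 5: left = 2, r = 2, hits = 5
Loop ends.

Final answer: 5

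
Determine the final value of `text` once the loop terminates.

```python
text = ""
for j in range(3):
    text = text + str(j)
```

Let's trace through this code step by step.

Initialize: text = ''
Entering loop: for j in range(3):
After iteration 1: j = 0, text = '0'
After iteration 2: j = 1, text = '01'
After iteration 3: j = 2, text = '012'
Loop ends.

Final answer: '012'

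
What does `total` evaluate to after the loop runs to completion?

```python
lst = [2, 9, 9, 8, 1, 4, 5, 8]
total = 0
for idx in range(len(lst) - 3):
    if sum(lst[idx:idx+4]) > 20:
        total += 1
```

Let's trace through this code step by step.

Initialize: lst = [2, 9, 9, 8, 1, 4, 5, 8]
Initialize: total = 0
Entering loop: for idx in range(len(lst) - 3):
After iteration 1: idx = 0, total = 1
After iteration 2: idx = 1, total = 2
After iteration 3: idx = 2, total = 3
After iteration 4: idx = 3, total = 3
After iteration 5: idx = 4, total = 3
Loop ends.

Final answer: 3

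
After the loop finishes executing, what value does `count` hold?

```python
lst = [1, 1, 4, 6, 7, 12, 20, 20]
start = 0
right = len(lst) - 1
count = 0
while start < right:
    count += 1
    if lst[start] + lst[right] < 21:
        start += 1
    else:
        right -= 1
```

Let's trace through this code step by step.

Initialize: lst = [1, 1, 4, 6, 7, 12, 20, 20]
Initialize: start = 0
Initialize: right = 7
Initialize: count = 0
Entering loop: while start < right:
After iteration 1: start = 0, right = 6, count = 1
After iteration 2: start = 0, right = 5, count = 2
After iteration 3: start = 1, right = 5, count = 3
After iteration 4: start = 2, right = 5, count = 4
After iteration 5: start = 3, right = 5, count = 5
After iteration 6: start = 4, right = 5, count = 6
After iteration 7: start = 5, right = 5, count = 7
Loop ends.

Final answer: 7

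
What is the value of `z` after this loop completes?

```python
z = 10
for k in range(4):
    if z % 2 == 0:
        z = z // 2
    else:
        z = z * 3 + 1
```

Let's trace through this code step by step.

Initialize: z = 10
Entering loop: for k in range(4):
After iteration 1: k = 0, z = 5
After iteration 2: k = 1, z = 16
After iteration 3: k = 2, z = 8
After iteration 4: k = 3, z = 4
Loop ends.

Final answer: 4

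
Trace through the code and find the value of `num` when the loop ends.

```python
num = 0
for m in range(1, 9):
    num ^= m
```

Let's trace through this code step by step.

Initialize: num = 0
Entering loop: for m in range(1, 9):
After iteration 1: m = 1, num = 1
After iteration 2: m = 2, num = 3
After iteration 3: m = 3, num = 0
After iteration 4: m = 4, num = 4
After iteration 5: m = 5, num = 1
After iteration 6: m = 6, num = 7
After iteration 7: m = 7, num = 0
After iteration 8: m = 8, num = 8
Loop ends.

Final answer: 8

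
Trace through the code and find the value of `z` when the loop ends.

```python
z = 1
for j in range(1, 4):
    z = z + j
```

Let's trace through this code step by step.

Initialize: z = 1
Entering loop: for j in range(1, 4):
After iteration 1: j = 1, z = 2
After iteration 2: j = 2, z = 4
After iteration 3: j = 3, z = 7
Loop ends.

Final answer: 7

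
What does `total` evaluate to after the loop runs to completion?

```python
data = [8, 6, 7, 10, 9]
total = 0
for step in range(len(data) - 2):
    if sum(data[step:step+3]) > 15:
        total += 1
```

Let's trace through this code step by step.

Initialize: data = [8, 6, 7, 10, 9]
Initialize: total = 0
Entering loop: for step in range(len(data) - 2):
After iteration 1: step = 0, total = 1
After iteration 2: step = 1, total = 2
After iteration 3: step = 2, total = 3
Loop ends.

Final answer: 3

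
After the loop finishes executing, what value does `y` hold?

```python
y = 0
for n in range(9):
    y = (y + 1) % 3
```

Let's trace through this code step by step.

Initialize: y = 0
Entering loop: for n in range(9):
After iteration 1: n = 0, y = 1
After iteration 2: n = 1, y = 2
After iteration 3: n = 2, y = 0
After iteration 4: n = 3, y = 1
After iteration 5: n = 4, y = 2
After iteration 6: n = 5, y = 0
After iteration 7: n = 6, y = 1
After iteration 8: n = 7, y = 2
After iteration 9: n = 8, y = 0
Loop ends.

Final answer: 0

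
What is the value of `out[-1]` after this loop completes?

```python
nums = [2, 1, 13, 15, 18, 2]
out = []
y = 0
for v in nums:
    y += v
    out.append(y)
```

Let's trace through this code step by step.

Initialize: nums = [2, 1, 13, 15, 18, 2]
Initialize: out = []
Initialize: y = 0
Entering loop: for v in nums:
After iteration 1: v = 2, out = [2], y = 2
After iteration 2: v = 1, out = [2, 3], y = 3
After iteration 3: v = 13, out = [2, 3, 16], y = 16
After iteration 4: v = 15, out = [2, 3, 16, 31], y = 31
After iteration 5: v = 18, out = [2, 3, 16, 31, 49], y = 49
After iteration 6: v = 2, out = [2, 3, 16, 31, 49, 51], y = 51
Loop ends.
out[-1] = 51

Final answer: 51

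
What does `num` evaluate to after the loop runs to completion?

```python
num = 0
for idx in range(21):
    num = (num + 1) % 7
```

Let's trace through this code step by step.

Initialize: num = 0
Entering loop: for idx in range(21):
After iteration 1: idx = 0, num = 1
After iteration 2: idx = 1, num = 2
After iteration 3: idx = 2, num = 3
After iteration 4: idx = 3, num = 4
After iteration 5: idx = 4, num = 5
After iteration 6: idx = 5, num = 6
After iteration 7: idx = 6, num = 0
After iteration 8: idx = 7, num = 1
After iteration 9: idx = 8, num = 2
After iteration 10: idx = 9, num = 3
After iteration 11: idx = 10, num = 4
After iteration 12: idx = 11, num = 5
After iteration 13: idx = 12, num = 6
After iteration 14: idx = 13, num = 0
After iteration 15: idx = 14, num = 1
After iteration 16: idx = 15, num = 2
After iteration 17: idx = 16, num = 3
After iteration 18: idx = 17, num = 4
After iteration 19: idx = 18, num = 5
After iteration 20: idx = 19, num = 6
After iteration 21: idx = 20, num = 0
Loop ends.

Final answer: 0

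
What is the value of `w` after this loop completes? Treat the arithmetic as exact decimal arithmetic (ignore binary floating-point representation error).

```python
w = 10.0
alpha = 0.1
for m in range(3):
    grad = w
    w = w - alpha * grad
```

Let's trace through this code step by step.

Initialize: w = 10.0
Initialize: alpha = 0.1
Entering loop: for m in range(3):
After iteration 1: m = 0, w = 9.0, grad = 10.0
After iteration 2: m = 1, w = 8.1, grad = 9.0
After iteration 3: m = 2, w = 7.29, grad = 8.1
Loop ends.

Final answer: 7.29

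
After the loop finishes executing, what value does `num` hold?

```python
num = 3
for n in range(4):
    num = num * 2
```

Let's trace through this code step by step.

Initialize: num = 3
Entering loop: for n in range(4):
After iteration 1: n = 0, num = 6
After iteration 2: n = 1, num = 12
After iteration 3: n = 2, num = 24
After iteration 4: n = 3, num = 48
Loop ends.

Final answer: 48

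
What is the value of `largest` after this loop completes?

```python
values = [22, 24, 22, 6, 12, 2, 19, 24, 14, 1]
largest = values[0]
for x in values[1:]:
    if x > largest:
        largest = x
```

Let's trace through this code step by step.

Initialize: values = [22, 24, 22, 6, 12, 2, 19, 24, 14, 1]
Initialize: largest = 22
Entering loop: for x in values[1:]:
After iteration 1: x = 24, largest = 24
After iteration 2: x = 22, largest = 24
After iteration 3: x = 6, largest = 24
After iteration 4: x = 12, largest = 24
After iteration 5: x = 2, largest = 24
After iteration 6: x = 19, largest = 24
After iteration 7: x = 24, largest = 24
After iteration 8: x = 14, largest = 24
After iteration 9: x = 1, largest = 24
Loop ends.

Final answer: 24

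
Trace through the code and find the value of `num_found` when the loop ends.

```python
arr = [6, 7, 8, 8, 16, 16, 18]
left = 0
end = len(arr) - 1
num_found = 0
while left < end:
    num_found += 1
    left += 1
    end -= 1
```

Let's trace through this code step by step.

Initialize: arr = [6, 7, 8, 8, 16, 16, 18]
Initialize: left = 0
Initialize: end = 6
Initialize: num_found = 0
Entering loop: while left < end:
After iteration 1: left = 1, end = 5, num_found = 1
After iteration 2: left = 2, end = 4, num_found = 2
After iteration 3: left = 3, end = 3, num_found = 3
Loop ends.

Final answer: 3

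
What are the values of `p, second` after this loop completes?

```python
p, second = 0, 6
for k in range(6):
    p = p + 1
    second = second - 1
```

Let's trace through this code step by step.

Initialize: p = 0
Initialize: second = 6
Entering loop: for k in range(6):
After iteration 1: k = 0, p = 1, second = 5
After iteration 2: k = 1, p = 2, second = 4
After iteration 3: k = 2, p = 3, second = 3
After iteration 4: k = 3, p = 4, second = 2
After iteration 5: k = 4, p = 5, second = 1
After iteration 6: k = 5, p = 6, second = 0
Loop ends.

Final answer: 6, 0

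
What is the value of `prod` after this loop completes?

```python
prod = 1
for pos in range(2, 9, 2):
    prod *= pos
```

Let's trace through this code step by step.

Initialize: prod = 1
Entering loop: for pos in range(2, 9, 2):
After iteration 1: pos = 2, prod = 2
After iteration 2: pos = 4, prod = 8
After iteration 3: pos = 6, prod = 48
After iteration 4: pos = 8, prod = 384
Loop ends.

Final answer: 384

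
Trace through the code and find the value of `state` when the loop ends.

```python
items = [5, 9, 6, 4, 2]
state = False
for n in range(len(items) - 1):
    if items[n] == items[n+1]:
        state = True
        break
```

Let's trace through this code step by step.

Initialize: items = [5, 9, 6, 4, 2]
Initialize: state = False
Entering loop: for n in range(len(items) - 1):
After iteration 1: n = 0, state = False
After iteration 2: n = 1, state = False
After iteration 3: n = 2, state = False
After iteration 4: n = 3, state = False
Loop ends.

Final answer: False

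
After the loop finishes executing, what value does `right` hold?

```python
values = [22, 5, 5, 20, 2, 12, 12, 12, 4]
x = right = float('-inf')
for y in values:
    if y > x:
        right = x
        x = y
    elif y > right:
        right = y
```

Let's trace through this code step by step.

Initialize: values = [22, 5, 5, 20, 2, 12, 12, 12, 4]
Initialize: x = -inf
Initialize: right = -inf
Entering loop: for y in values:
After iteration 1: y = 22, x = 22, right = -inf
After iteration 2: y = 5, x = 22, right = 5
After iteration 3: y = 5, x = 22, right = 5
After iteration 4: y = 20, x = 22, right = 20
After iteration 5: y = 2, x = 22, right = 20
After iteration 6: y = 12, x = 22, right = 20
After iteration 7: y = 12, x = 22, right = 20
After iteration 8: y = 12, x = 22, right = 20
After iteration 9: y = 4, x = 22, right = 20
Loop ends.

Final answer: 20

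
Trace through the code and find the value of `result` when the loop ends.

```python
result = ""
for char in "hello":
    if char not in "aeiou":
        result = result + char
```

Let's trace through this code step by step.

Initialize: result = ''
Entering loop: for char in "hello":
After iteration 1: char = 'h', result = 'h'
After iteration 2: char = 'e', result = 'h'
After iteration 3: char = 'l', result = 'hl'
After iteration 4: char = 'l', result = 'hll'
After iteration 5: char = 'o', result = 'hll'
Loop ends.

Final answer: 'hll'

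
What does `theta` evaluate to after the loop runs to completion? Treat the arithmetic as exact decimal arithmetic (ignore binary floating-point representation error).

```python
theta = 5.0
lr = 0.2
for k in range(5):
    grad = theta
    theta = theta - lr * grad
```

Let's trace through this code step by step.

Initialize: theta = 5.0
Initialize: lr = 0.2
Entering loop: for k in range(5):
After iteration 1: k = 0, theta = 4.0, grad = 5.0
After iteration 2: k = 1, theta = 3.2, grad = 4.0
After iteration 3: k = 2, theta = 2.56, grad = 3.2
After iteration 4: k = 3, theta = 2.048, grad = 2.56
After iteration 5: k = 4, theta = 1.6384, grad = 2.048
Loop ends.

Final answer: 1.6384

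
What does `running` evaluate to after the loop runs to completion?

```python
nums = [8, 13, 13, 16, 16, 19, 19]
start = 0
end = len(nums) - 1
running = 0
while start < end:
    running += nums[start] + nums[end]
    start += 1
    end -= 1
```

Let's trace through this code step by step.

Initialize: nums = [8, 13, 13, 16, 16, 19, 19]
Initialize: start = 0
Initialize: end = 6
Initialize: running = 0
Entering loop: while start < end:
After iteration 1: start = 1, end = 5, running = 27
After iteration 2: start = 2, end = 4, running = 59
After iteration 3: start = 3, end = 3, running = 88
Loop ends.

Final answer: 88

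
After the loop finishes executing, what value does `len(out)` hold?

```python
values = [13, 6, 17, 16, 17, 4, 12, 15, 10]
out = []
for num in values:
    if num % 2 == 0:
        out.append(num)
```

Let's trace through this code step by step.

Initialize: values = [13, 6, 17, 16, 17, 4, 12, 15, 10]
Initialize: out = []
Entering loop: for num in values:
After iteration 1: num = 13, out = []
After iteration 2: num = 6, out = [6]
After iteration 3: num = 17, out = [6]
After iteration 4: num = 16, out = [6, 16]
After iteration 5: num = 17, out = [6, 16]
After iteration 6: num = 4, out = [6, 16, 4]
After iteration 7: num = 12, out = [6, 16, 4, 12]
After iteration 8: num = 15, out = [6, 16, 4, 12]
After iteration 9: num = 10, out = [6, 16, 4, 12, 10]
Loop ends.
len(out) = 5

Final answer: 5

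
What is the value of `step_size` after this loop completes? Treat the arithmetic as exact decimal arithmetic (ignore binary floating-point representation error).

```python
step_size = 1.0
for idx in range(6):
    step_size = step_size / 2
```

Let's trace through this code step by step.

Initialize: step_size = 1.0
Entering loop: for idx in range(6):
After iteration 1: idx = 0, step_size = 0.5
After iteration 2: idx = 1, step_size = 0.25
After iteration 3: idx = 2, step_size = 0.125
After iteration 4: idx = 3, step_size = 0.0625
After iteration 5: idx = 4, step_size = 0.03125
After iteration 6: idx = 5, step_size = 0.015625
Loop ends.

Final answer: 0.015625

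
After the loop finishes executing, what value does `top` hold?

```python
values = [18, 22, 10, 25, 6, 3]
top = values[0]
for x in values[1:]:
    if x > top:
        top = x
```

Let's trace through this code step by step.

Initialize: values = [18, 22, 10, 25, 6, 3]
Initialize: top = 18
Entering loop: for x in values[1:]:
After iteration 1: x = 22, top = 22
After iteration 2: x = 10, top = 22
After iteration 3: x = 25, top = 25
After iteration 4: x = 6, top = 25
After iteration 5: x = 3, top = 25
Loop ends.

Final answer: 25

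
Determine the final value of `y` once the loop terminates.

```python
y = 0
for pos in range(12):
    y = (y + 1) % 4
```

Let's trace through this code step by step.

Initialize: y = 0
Entering loop: for pos in range(12):
After iteration 1: pos = 0, y = 1
After iteration 2: pos = 1, y = 2
After iteration 3: pos = 2, y = 3
After iteration 4: pos = 3, y = 0
After iteration 5: pos = 4, y = 1
After iteration 6: pos = 5, y = 2
After iteration 7: pos = 6, y = 3
After iteration 8: pos = 7, y = 0
After iteration 9: pos = 8, y = 1
After iteration 10: pos = 9, y = 2
After iteration 11: pos = 10, y = 3
After iteration 12: pos = 11, y = 0
Loop ends.

Final answer: 0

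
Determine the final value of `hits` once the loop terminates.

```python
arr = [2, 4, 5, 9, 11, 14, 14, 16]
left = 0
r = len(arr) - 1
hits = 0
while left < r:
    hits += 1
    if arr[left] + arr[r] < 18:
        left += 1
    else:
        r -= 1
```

Let's trace through this code step by step.

Initialize: arr = [2, 4, 5, 9, 11, 14, 14, 16]
Initialize: left = 0
Initialize: r = 7
Initialize: hits = 0
Entering loop: while left < r:
After iteration 1: left = 0, r = 6, hits = 1
After iteration 2: left = 1, r = 6, hits = 2
After iteration 3: left = 1, r = 5, hits = 3
After iteration 4: left = 1, r = 4, hits = 4
After iteration 5: left = 2, r = 4, hits = 5
After iteration 6: left = 3, r = 4, hits = 6
After iteration 7: left = 3, r = 3, hits = 7
Loop ends.

Final answer: 7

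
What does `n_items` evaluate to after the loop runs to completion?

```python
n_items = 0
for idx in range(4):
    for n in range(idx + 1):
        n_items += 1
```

Let's trace through this code step by step.

Initialize: n_items = 0
Entering loop: for idx in range(4):
After iteration 1: idx = 0, n_items = 1, n = 0
After iteration 2: idx = 1, n_items = 3, n = 1
After iteration 3: idx = 2, n_items = 6, n = 2
After iteration 4: idx = 3, n_items = 10, n = 3
Loop ends.

Final answer: 10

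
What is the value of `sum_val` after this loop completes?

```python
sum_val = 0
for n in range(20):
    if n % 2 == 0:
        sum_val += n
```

Let's trace through this code step by step.

Initialize: sum_val = 0
Entering loop: for n in range(20):
After iteration 1: n = 0, sum_val = 0
After iteration 2: n = 1, sum_val = 0
After iteration 3: n = 2, sum_val = 2
After iteration 4: n = 3, sum_val = 2
After iteration 5: n = 4, sum_val = 6
After iteration 6: n = 5, sum_val = 6
After iteration 7: n = 6, sum_val = 12
After iteration 8: n = 7, sum_val = 12
After iteration 9: n = 8, sum_val = 20
After iteration 10: n = 9, sum_val = 20
After iteration 11: n = 10, sum_val = 30
After iteration 12: n = 11, sum_val = 30
After iteration 13: n = 12, sum_val = 42
After iteration 14: n = 13, sum_val = 42
After iteration 15: n = 14, sum_val = 56
After iteration 16: n = 15, sum_val = 56
After iteration 17: n = 16, sum_val = 72
After iteration 18: n = 17, sum_val = 72
After iteration 19: n = 18, sum_val = 90
After iteration 20: n = 19, sum_val = 90
Loop ends.

Final answer: 90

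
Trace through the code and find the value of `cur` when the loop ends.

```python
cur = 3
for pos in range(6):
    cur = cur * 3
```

Let's trace through this code step by step.

Initialize: cur = 3
Entering loop: for pos in range(6):
After iteration 1: pos = 0, cur = 9
After iteration 2: pos = 1, cur = 27
After iteration 3: pos = 2, cur = 81
After iteration 4: pos = 3, cur = 243
After iteration 5: pos = 4, cur = 729
After iteration 6: pos = 5, cur = 2187
Loop ends.

Final answer: 2187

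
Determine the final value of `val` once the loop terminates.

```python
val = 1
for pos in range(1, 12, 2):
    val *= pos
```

Let's trace through this code step by step.

Initialize: val = 1
Entering loop: for pos in range(1, 12, 2):
After iteration 1: pos = 1, val = 1
After iteration 2: pos = 3, val = 3
After iteration 3: pos = 5, val = 15
After iteration 4: pos = 7, val = 105
After iteration 5: pos = 9, val = 945
After iteration 6: pos = 11, val = 10395
Loop ends.

Final answer: 10395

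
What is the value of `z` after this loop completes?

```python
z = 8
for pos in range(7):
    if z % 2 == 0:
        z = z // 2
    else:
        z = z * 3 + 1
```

Let's trace through this code step by step.

Initialize: z = 8
Entering loop: for pos in range(7):
After iteration 1: pos = 0, z = 4
After iteration 2: pos = 1, z = 2
After iteration 3: pos = 2, z = 1
After iteration 4: pos = 3, z = 4
After iteration 5: pos = 4, z = 2
After iteration 6: pos = 5, z = 1
After iteration 7: pos = 6, z = 4
Loop ends.

Final answer: 4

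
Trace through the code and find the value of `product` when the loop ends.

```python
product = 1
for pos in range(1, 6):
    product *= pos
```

Let's trace through this code step by step.

Initialize: product = 1
Entering loop: for pos in range(1, 6):
After iteration 1: pos = 1, product = 1
After iteration 2: pos = 2, product = 2
After iteration 3: pos = 3, product = 6
After iteration 4: pos = 4, product = 24
After iteration 5: pos = 5, product = 120
Loop ends.

Final answer: 120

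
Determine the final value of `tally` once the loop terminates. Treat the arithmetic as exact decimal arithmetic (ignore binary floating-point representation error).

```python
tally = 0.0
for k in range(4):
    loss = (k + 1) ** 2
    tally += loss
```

Let's trace through this code step by step.

Initialize: tally = 0.0
Entering loop: for k in range(4):
After iteration 1: k = 0, tally = 1.0, loss = 1
After iteration 2: k = 1, tally = 5.0, loss = 4
After iteration 3: k = 2, tally = 14.0, loss = 9
After iteration 4: k = 3, tally = 30.0, loss = 16
Loop ends.

Final answer: 30.0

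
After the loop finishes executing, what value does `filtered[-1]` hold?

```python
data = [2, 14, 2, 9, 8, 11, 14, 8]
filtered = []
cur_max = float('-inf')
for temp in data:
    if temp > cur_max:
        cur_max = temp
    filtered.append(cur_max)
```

Let's trace through this code step by step.

Initialize: data = [2, 14, 2, 9, 8, 11, 14, 8]
Initialize: filtered = []
Initialize: cur_max = -inf
Entering loop: for temp in data:
After iteration 1: temp = 2, filtered = [2], cur_max = 2
After iteration 2: temp = 14, filtered = [2, 14], cur_max = 14
After iteration 3: temp = 2, filtered = [2, 14, 14], cur_max = 14
After iteration 4: temp = 9, filtered = [2, 14, 14, 14], cur_max = 14
After iteration 5: temp = 8, filtered = [2, 14, 14, 14, 14], cur_max = 14
After iteration 6: temp = 11, filtered = [2, 14, 14, 14, 14, 14], cur_max = 14
After iteration 7: temp = 14, filtered = [2, 14, 14, 14, 14, 14, 14], cur_max = 14
After iteration 8: temp = 8, filtered = [2, 14, 14, 14, 14, 14, 14, 14], cur_max = 14
Loop ends.
filtered[-1] = 14

Final answer: 14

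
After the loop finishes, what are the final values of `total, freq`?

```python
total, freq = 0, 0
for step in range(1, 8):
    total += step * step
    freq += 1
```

Let's trace through this code step by step.

Initialize: total = 0
Initialize: freq = 0
Entering loop: for step in range(1, 8):
After iteration 1: step = 1, total = 1, freq = 1
After iteration 2: step = 2, total = 5, freq = 2
After iteration 3: step = 3, total = 14, freq = 3
After iteration 4: step = 4, total = 30, freq = 4
After iteration 5: step = 5, total = 55, freq = 5
After iteration 6: step = 6, total = 91, freq = 6
After iteration 7: step = 7, total = 140, freq = 7
Loop ends.

Final answer: 140, 7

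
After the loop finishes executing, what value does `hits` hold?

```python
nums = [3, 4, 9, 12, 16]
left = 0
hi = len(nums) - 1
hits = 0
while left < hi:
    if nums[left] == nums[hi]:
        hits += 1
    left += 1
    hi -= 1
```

Let's trace through this code step by step.

Initialize: nums = [3, 4, 9, 12, 16]
Initialize: left = 0
Initialize: hi = 4
Initialize: hits = 0
Entering loop: while left < hi:
After iteration 1: left = 1, hi = 3, hits = 0
After iteration 2: left = 2, hi = 2, hits = 0
Loop ends.

Final answer: 0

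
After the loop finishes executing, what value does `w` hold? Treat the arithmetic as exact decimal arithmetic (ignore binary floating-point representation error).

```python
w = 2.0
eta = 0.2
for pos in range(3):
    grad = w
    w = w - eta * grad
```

Let's trace through this code step by step.

Initialize: w = 2.0
Initialize: eta = 0.2
Entering loop: for pos in range(3):
After iteration 1: pos = 0, w = 1.6, grad = 2.0
After iteration 2: pos = 1, w = 1.28, grad = 1.6
After iteration 3: pos = 2, w = 1.024, grad = 1.28
Loop ends.

Final answer: 1.024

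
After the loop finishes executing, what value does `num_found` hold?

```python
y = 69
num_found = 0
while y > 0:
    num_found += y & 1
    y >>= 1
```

Let's trace through this code step by step.

Initialize: y = 69
Initialize: num_found = 0
Entering loop: while y > 0:
After iteration 1: y = 34, num_found = 1
After iteration 2: y = 17, num_found = 1
After iteration 3: y = 8, num_found = 2
After iteration 4: y = 4, num_found = 2
After iteration 5: y = 2, num_found = 2
After iteration 6: y = 1, num_found = 2
After iteration 7: y = 0, num_found = 3
Loop ends.

Final answer: 3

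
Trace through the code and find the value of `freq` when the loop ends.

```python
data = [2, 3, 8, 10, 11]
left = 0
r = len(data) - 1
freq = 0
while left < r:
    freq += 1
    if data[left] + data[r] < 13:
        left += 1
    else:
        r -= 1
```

Let's trace through this code step by step.

Initialize: data = [2, 3, 8, 10, 11]
Initialize: left = 0
Initialize: r = 4
Initialize: freq = 0
Entering loop: while left < r:
After iteration 1: left = 0, r = 3, freq = 1
After iteration 2: left = 1, r = 3, freq = 2
After iteration 3: left = 1, r = 2, freq = 3
After iteration 4: left = 2, r = 2, freq = 4
Loop ends.

Final answer: 4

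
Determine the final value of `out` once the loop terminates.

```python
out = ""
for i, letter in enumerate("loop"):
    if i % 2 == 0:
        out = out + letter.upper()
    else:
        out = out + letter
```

Let's trace through this code step by step.

Initialize: out = ''
Entering loop: for i, letter in enumerate("loop"):
After iteration 1: i = 0, letter = 'l', out = 'L'
After iteration 2: i = 1, letter = 'o', out = 'Lo'
After iteration 3: i = 2, letter = 'o', out = 'LoO'
After iteration 4: i = 3, letter = 'p', out = 'LoOp'
Loop ends.

Final answer: 'LoOp'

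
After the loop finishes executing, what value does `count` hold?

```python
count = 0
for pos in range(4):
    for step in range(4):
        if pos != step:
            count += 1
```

Let's trace through this code step by step.

Initialize: count = 0
Entering loop: for pos in range(4):
After iteration 1: pos = 0, count = 3
After iteration 2: pos = 1, count = 6
After iteration 3: pos = 2, count = 9
After iteration 4: pos = 3, count = 12
Loop ends.

Final answer: 12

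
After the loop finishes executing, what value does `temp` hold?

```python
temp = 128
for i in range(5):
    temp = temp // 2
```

Let's trace through this code step by step.

Initialize: temp = 128
Entering loop: for i in range(5):
After iteration 1: i = 0, temp = 64
After iteration 2: i = 1, temp = 32
After iteration 3: i = 2, temp = 16
After iteration 4: i = 3, temp = 8
After iteration 5: i = 4, temp = 4
Loop ends.

Final answer: 4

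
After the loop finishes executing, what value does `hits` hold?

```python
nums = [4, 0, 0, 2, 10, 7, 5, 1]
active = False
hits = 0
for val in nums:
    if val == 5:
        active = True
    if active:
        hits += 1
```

Let's trace through this code step by step.

Initialize: nums = [4, 0, 0, 2, 10, 7, 5, 1]
Initialize: active = False
Initialize: hits = 0
Entering loop: for val in nums:
After iteration 1: val = 4, active = False, hits = 0
After iteration 2: val = 0, active = False, hits = 0
After iteration 3: val = 0, active = False, hits = 0
After iteration 4: val = 2, active = False, hits = 0
After iteration 5: val = 10, active = False, hits = 0
After iteration 6: val = 7, active = False, hits = 0
After iteration 7: val = 5, active = True, hits = 1
After iteration 8: val = 1, active = True, hits = 2
Loop ends.

Final answer: 2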